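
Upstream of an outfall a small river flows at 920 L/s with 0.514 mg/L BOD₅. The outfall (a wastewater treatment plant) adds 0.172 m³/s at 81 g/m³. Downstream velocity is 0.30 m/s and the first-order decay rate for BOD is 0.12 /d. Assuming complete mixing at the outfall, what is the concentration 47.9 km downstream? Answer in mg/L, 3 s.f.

920 L/s = 0.92 m³/s.
After complete mixing, C₀ = (0.172·81 + 0.92·0.514) / 1.092 = 13.19 mg/L.
Travel time t = 4.79e+04 m / 0.30 m/s = 1.597e+05 s = 1.848 d.
C = 13.19·exp(−0.12·1.848) = 13.19·0.8011 = 10.57 mg/L.

10.6 mg/L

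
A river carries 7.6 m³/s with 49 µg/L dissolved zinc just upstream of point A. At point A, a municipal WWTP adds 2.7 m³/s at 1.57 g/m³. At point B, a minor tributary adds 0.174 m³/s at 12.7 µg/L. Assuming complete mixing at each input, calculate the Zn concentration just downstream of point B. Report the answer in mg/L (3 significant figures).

49 µg/L = 0.049 mg/L.
After input A: C = (7.6·0.049 + 2.7·1.57) / 10.3 = 0.4477 mg/L.
12.7 µg/L = 0.0127 mg/L.
After input B: C = (10.3·0.4477 + 0.174·0.0127) / 10.47 = 0.4405 mg/L.

0.440 mg/L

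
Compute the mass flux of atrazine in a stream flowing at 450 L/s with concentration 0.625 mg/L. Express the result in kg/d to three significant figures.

450 L/s = 0.45 m³/s.
Mass flux = Q·C = 0.45 m³/s × 0.625 g/m³ = 0.2812 g/s.
= 0.2812 g/s × 86.4 = 24.3 kg/d.

24.3 kg/d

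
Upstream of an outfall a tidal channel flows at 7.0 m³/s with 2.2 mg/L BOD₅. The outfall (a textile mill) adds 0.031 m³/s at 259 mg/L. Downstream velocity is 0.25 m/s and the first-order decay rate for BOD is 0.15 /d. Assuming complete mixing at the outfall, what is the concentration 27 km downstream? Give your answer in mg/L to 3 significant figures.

2.76 mg/L

After complete mixing, C₀ = (0.031·259 + 7·2.2) / 7.031 = 3.332 mg/L.
Travel time t = 2.7e+04 m / 0.25 m/s = 1.08e+05 s = 1.25 d.
C = 3.332·exp(−0.15·1.25) = 3.332·0.829 = 2.763 mg/L.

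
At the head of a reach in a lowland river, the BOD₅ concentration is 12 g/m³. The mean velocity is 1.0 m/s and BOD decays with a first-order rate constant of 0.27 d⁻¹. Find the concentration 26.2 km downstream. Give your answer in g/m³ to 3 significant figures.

Travel time t = 26.2 km / 1.0 m/s = 2.62e+04/1.0 = 2.62e+04 s = 0.3032 d.
First-order decay: C = 12·exp(−0.27·0.3032) = 12·0.9214 = 11.06 g/m³.

11.1 g/m³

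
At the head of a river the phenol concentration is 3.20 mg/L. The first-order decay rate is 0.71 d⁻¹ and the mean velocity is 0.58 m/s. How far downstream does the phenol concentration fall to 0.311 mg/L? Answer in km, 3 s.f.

165 km

From C = C₀·e^(−kt), t = ln(C₀/C)/k = ln(3.20/0.311)/0.71 = 2.331/0.71 = 3.283 d.
Distance = v·t = 0.58 m/s × 2.837e+05 s = 1.645e+05 m = 164.5 km.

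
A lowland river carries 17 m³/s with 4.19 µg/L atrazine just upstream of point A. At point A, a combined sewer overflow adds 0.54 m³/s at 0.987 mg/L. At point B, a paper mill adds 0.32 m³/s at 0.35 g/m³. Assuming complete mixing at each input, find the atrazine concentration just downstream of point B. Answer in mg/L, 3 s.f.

4.19 µg/L = 0.00419 mg/L.
After input A: C = (17·0.00419 + 0.54·0.987) / 17.54 = 0.03445 mg/L.
After input B: C = (17.54·0.03445 + 0.32·0.35) / 17.86 = 0.0401 mg/L.

0.0401 mg/L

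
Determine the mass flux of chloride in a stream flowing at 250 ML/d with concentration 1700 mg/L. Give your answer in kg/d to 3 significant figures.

425000 kg/d

250 ML/d = 2.894 m³/s.
Mass flux = Q·C = 2.894 m³/s × 1700 g/m³ = 4919 g/s.
= 4919 g/s × 86.4 = 4.25e+05 kg/d.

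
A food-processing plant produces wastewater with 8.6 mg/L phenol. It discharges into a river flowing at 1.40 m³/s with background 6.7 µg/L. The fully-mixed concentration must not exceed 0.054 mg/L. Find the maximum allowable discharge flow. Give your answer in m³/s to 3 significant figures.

0.00775 m³/s

6.7 µg/L = 0.0067 mg/L.
Mass balance at complete mixing: C_std·(Q_w + Q_r) = Q_w·C_e + Q_r·C_b.
Rearranging, Q_w = Q_r·(C_std − C_b)/(C_e − C_std) = 1.40·(0.054 − 0.0067) / (8.6 − 0.054) = 0.007749 m³/s.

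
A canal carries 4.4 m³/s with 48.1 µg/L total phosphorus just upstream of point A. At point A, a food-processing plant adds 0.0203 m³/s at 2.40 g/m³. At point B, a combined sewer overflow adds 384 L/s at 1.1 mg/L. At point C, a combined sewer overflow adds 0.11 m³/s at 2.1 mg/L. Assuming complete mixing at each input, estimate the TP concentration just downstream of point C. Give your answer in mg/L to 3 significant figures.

0.186 mg/L

48.1 µg/L = 0.0481 mg/L.
After input A: C = (4.4·0.0481 + 0.0203·2.4) / 4.42 = 0.0589 mg/L.
384 L/s = 0.384 m³/s.
After input B: C = (4.42·0.0589 + 0.384·1.1) / 4.804 = 0.1421 mg/L.
After input C: C = (4.804·0.1421 + 0.11·2.1) / 4.914 = 0.1859 mg/L.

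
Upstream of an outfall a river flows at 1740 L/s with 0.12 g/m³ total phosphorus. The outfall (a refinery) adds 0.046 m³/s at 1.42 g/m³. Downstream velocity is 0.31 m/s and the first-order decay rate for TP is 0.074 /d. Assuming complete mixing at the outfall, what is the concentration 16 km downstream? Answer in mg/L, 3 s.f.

1740 L/s = 1.74 m³/s.
After complete mixing, C₀ = (0.046·1.42 + 1.74·0.12) / 1.786 = 0.1535 mg/L.
Travel time t = 1.6e+04 m / 0.31 m/s = 5.161e+04 s = 0.5974 d.
C = 0.1535·exp(−0.074·0.5974) = 0.1535·0.9568 = 0.1468 mg/L.

0.147 mg/L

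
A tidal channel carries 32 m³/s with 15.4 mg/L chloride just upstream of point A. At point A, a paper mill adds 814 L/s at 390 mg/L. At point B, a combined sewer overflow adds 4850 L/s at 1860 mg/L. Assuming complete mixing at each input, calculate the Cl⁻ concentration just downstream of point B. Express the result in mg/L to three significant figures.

261 mg/L

814 L/s = 0.814 m³/s.
After input A: C = (32·15.4 + 0.814·390) / 32.81 = 24.69 mg/L.
4850 L/s = 4.85 m³/s.
After input B: C = (32.81·24.69 + 4.85·1860) / 37.66 = 261 mg/L.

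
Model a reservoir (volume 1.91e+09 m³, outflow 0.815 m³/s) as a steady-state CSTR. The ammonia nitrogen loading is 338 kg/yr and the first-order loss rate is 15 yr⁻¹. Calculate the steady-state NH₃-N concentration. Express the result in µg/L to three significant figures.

0.0118 µg/L

Outflow Q = 0.815 m³/s × 3.156e+07 s/yr = 2.572e+07 m³/yr.
Steady-state CSTR mass balance: W = Q·C + k·V·C, so C = W/(Q + kV).
Q + kV = 2.572e+07 + 15·1.91e+09 = 2.868e+10 m³/yr.
C = 338/2.868e+10 = 1.179e-08 kg/m³ = 1.179e-05 mg/L = 0.01179 µg/L.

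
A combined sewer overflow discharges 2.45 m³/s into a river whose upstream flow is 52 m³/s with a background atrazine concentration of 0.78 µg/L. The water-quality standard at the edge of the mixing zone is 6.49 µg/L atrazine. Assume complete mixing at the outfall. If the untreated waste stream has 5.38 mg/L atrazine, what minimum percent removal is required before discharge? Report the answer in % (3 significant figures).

97.6 %

0.78 µg/L = 0.00078 mg/L.
6.49 µg/L = 0.00649 mg/L.
Mass balance: 0.00649·54.45 = 2.45·Cₑ + 52·0.00078.
Cₑ = (0.3534 − 0.04056) / 2.45 = 0.1277 mg/L.
Required removal = 1 − 0.1277/5.38 = 97.63 %.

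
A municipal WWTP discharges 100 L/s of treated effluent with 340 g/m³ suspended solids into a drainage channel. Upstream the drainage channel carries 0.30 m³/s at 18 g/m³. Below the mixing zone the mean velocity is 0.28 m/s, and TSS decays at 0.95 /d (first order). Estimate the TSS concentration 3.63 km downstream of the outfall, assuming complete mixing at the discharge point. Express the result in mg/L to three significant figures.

85.4 mg/L

100 L/s = 0.1 m³/s.
After complete mixing, C₀ = (0.1·340 + 0.3·18) / 0.4 = 98.5 mg/L.
Travel time t = 3630 m / 0.28 m/s = 1.296e+04 s = 0.15 d.
C = 98.5·exp(−0.95·0.15) = 98.5·0.8671 = 85.41 mg/L.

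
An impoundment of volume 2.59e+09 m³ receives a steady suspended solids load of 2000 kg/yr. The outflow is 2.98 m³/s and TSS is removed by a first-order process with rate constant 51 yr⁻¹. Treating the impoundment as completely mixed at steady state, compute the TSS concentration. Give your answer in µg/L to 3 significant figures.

Outflow Q = 2.98 m³/s × 3.156e+07 s/yr = 9.404e+07 m³/yr.
Steady-state CSTR mass balance: W = Q·C + k·V·C, so C = W/(Q + kV).
Q + kV = 9.404e+07 + 51·2.59e+09 = 1.322e+11 m³/yr.
C = 2000/1.322e+11 = 1.513e-08 kg/m³ = 1.513e-05 mg/L = 0.01513 µg/L.

0.0151 µg/L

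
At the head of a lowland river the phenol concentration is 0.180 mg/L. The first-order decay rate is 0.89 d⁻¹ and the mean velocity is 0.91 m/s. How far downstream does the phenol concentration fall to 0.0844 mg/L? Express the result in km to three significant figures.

66.9 km

From C = C₀·e^(−kt), t = ln(C₀/C)/k = ln(0.180/0.0844)/0.89 = 0.7574/0.89 = 0.851 d.
Distance = v·t = 0.91 m/s × 7.353e+04 s = 6.691e+04 m = 66.91 km.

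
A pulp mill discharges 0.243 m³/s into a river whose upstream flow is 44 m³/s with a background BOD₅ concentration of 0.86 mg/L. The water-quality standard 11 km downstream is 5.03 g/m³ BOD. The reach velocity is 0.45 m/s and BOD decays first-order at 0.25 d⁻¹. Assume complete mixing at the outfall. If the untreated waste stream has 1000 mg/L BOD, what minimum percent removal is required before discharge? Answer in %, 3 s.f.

Travel time to the compliance point: t = 1.1e+04/0.45 = 2.444e+04 s = 0.2829 d; decay factor exp(−0.25·0.2829) = 0.9317.
So the concentration just after mixing may be at most 5.03/0.9317 = 5.399 mg/L.
Mass balance: 5.399·44.24 = 0.243·Cₑ + 44·0.86.
Cₑ = (238.9 − 37.84) / 0.243 = 827.2 mg/L.
Required removal = 1 − 827.2/1000 = 17.28 %.

17.3 %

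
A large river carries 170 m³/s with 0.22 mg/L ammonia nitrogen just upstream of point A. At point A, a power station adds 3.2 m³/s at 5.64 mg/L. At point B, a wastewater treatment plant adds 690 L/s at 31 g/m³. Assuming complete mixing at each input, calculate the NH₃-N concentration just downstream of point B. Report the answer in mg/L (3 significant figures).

After input A: C = (170·0.22 + 3.2·5.64) / 173.2 = 0.3201 mg/L.
690 L/s = 0.69 m³/s.
After input B: C = (173.2·0.3201 + 0.69·31) / 173.9 = 0.4419 mg/L.

0.442 mg/L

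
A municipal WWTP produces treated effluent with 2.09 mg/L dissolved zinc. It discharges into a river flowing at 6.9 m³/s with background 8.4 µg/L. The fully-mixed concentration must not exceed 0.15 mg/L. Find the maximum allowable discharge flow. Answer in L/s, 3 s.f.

8.4 µg/L = 0.0084 mg/L.
Mass balance at complete mixing: C_std·(Q_w + Q_r) = Q_w·C_e + Q_r·C_b.
Rearranging, Q_w = Q_r·(C_std − C_b)/(C_e − C_std) = 6.9·(0.15 − 0.0084) / (2.09 − 0.15) = 0.5036 m³/s.
= 503.6 L/s.

504 L/s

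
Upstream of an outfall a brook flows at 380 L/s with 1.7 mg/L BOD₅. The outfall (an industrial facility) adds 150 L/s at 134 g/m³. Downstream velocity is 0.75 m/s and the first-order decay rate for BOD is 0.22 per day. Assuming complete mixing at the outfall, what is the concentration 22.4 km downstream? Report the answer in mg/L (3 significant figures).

150 L/s = 0.15 m³/s.
380 L/s = 0.38 m³/s.
After complete mixing, C₀ = (0.15·134 + 0.38·1.7) / 0.53 = 39.14 mg/L.
Travel time t = 2.24e+04 m / 0.75 m/s = 2.987e+04 s = 0.3457 d.
C = 39.14·exp(−0.22·0.3457) = 39.14·0.9268 = 36.28 mg/L.

36.3 mg/L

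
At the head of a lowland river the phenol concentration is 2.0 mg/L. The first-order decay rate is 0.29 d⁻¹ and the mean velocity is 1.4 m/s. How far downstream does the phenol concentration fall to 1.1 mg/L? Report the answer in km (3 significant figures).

From C = C₀·e^(−kt), t = ln(C₀/C)/k = ln(2.0/1.1)/0.29 = 0.5978/0.29 = 2.062 d.
Distance = v·t = 1.4 m/s × 1.781e+05 s = 2.494e+05 m = 249.4 km.

249 km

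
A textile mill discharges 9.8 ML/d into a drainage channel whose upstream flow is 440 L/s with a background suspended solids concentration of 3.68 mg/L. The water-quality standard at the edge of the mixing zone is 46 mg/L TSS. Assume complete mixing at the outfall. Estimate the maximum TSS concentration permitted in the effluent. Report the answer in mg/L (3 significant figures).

210 mg/L

9.8 ML/d = 0.1134 m³/s.
440 L/s = 0.44 m³/s.
Mass balance: 46·0.5534 = 0.1134·Cₑ + 0.44·3.68.
Cₑ = (25.46 − 1.619) / 0.1134 = 210.2 mg/L.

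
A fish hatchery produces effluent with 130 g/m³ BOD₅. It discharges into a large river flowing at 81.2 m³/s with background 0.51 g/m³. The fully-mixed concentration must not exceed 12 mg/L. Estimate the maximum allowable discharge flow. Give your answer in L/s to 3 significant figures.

Mass balance at complete mixing: C_std·(Q_w + Q_r) = Q_w·C_e + Q_r·C_b.
Rearranging, Q_w = Q_r·(C_std − C_b)/(C_e − C_std) = 81.2·(12 − 0.51) / (130 − 12) = 7.907 m³/s.
= 7907 L/s.

7910 L/s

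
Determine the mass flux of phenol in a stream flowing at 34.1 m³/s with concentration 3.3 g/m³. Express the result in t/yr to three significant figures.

3550 t/yr

Mass flux = Q·C = 34.1 m³/s × 3.3 g/m³ = 112.5 g/s.
= 112.5 g/s × 31.56 = 3551 t/yr.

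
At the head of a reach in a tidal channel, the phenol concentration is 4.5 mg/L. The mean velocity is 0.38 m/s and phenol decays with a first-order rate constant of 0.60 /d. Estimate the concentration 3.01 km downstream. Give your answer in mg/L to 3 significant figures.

Travel time t = 3.01 km / 0.38 m/s = 3010/0.38 = 7921 s = 0.09168 d.
First-order decay: C = 4.5·exp(−0.60·0.09168) = 4.5·0.9465 = 4.259 mg/L.

4.26 mg/L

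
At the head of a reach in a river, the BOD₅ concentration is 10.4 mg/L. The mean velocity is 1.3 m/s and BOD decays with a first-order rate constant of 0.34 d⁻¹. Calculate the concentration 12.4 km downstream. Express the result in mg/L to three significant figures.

10.0 mg/L

Travel time t = 12.4 km / 1.3 m/s = 1.24e+04/1.3 = 9538 s = 0.1104 d.
First-order decay: C = 10.4·exp(−0.34·0.1104) = 10.4·0.9632 = 10.02 mg/L.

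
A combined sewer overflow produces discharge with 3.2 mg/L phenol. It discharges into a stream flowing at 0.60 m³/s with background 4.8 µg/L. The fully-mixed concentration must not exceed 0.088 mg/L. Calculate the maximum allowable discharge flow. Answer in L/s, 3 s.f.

4.8 µg/L = 0.0048 mg/L.
Mass balance at complete mixing: C_std·(Q_w + Q_r) = Q_w·C_e + Q_r·C_b.
Rearranging, Q_w = Q_r·(C_std − C_b)/(C_e − C_std) = 0.60·(0.088 − 0.0048) / (3.2 − 0.088) = 0.01604 m³/s.
= 16.04 L/s.

16.0 L/s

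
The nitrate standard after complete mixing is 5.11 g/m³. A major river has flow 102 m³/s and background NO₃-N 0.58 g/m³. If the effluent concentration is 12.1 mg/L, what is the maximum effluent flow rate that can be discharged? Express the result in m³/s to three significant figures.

66.1 m³/s

Mass balance at complete mixing: C_std·(Q_w + Q_r) = Q_w·C_e + Q_r·C_b.
Rearranging, Q_w = Q_r·(C_std − C_b)/(C_e − C_std) = 102·(5.11 − 0.58) / (12.1 − 5.11) = 66.1 m³/s.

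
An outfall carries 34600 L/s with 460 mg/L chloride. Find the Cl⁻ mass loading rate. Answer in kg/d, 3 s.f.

34600 L/s = 34.6 m³/s.
Mass flux = Q·C = 34.6 m³/s × 460 g/m³ = 1.592e+04 g/s.
= 1.592e+04 g/s × 86.4 = 1.375e+06 kg/d.

1.38e+06 kg/d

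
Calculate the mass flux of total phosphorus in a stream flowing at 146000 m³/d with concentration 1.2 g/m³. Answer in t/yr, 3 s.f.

146000 m³/d = 1.69 m³/s.
Mass flux = Q·C = 1.69 m³/s × 1.2 g/m³ = 2.028 g/s.
= 2.028 g/s × 31.56 = 63.99 t/yr.

64.0 t/yr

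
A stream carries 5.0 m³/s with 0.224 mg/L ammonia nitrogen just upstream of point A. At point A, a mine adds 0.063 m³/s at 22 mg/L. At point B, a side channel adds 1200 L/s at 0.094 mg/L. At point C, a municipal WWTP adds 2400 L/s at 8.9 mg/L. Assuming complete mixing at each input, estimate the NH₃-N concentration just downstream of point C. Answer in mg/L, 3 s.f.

After input A: C = (5·0.224 + 0.063·22) / 5.063 = 0.495 mg/L.
1200 L/s = 1.2 m³/s.
After input B: C = (5.063·0.495 + 1.2·0.094) / 6.263 = 0.4181 mg/L.
2400 L/s = 2.4 m³/s.
After input C: C = (6.263·0.4181 + 2.4·8.9) / 8.663 = 2.768 mg/L.

2.77 mg/L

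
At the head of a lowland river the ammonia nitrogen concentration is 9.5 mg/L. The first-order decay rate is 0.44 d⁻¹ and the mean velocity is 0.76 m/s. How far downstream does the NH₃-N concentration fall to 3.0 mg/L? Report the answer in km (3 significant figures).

From C = C₀·e^(−kt), t = ln(C₀/C)/k = ln(9.5/3.0)/0.44 = 1.153/0.44 = 2.62 d.
Distance = v·t = 0.76 m/s × 2.263e+05 s = 1.72e+05 m = 172 km.

172 km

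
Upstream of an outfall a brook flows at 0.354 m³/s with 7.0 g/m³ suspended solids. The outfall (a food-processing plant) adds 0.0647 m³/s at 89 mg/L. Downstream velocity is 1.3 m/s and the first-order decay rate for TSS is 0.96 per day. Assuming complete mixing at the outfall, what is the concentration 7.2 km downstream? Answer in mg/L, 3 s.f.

18.5 mg/L

After complete mixing, C₀ = (0.0647·89 + 0.354·7) / 0.4187 = 19.67 mg/L.
Travel time t = 7200 m / 1.3 m/s = 5538 s = 0.0641 d.
C = 19.67·exp(−0.96·0.0641) = 19.67·0.9403 = 18.5 mg/L.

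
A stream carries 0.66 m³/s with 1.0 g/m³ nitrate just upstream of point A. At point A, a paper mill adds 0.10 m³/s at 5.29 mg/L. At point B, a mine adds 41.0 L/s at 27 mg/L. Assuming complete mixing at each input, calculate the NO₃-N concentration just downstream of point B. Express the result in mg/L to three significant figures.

2.87 mg/L

After input A: C = (0.66·1 + 0.1·5.29) / 0.76 = 1.564 mg/L.
41.0 L/s = 0.041 m³/s.
After input B: C = (0.76·1.564 + 0.041·27) / 0.801 = 2.866 mg/L.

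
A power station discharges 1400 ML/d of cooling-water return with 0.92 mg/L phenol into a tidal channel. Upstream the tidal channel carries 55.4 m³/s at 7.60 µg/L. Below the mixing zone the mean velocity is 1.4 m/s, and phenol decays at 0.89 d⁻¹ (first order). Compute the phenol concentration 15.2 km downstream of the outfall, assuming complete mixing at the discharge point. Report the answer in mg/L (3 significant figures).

1400 ML/d = 16.2 m³/s.
7.60 µg/L = 0.0076 mg/L.
After complete mixing, C₀ = (16.2·0.92 + 55.4·0.0076) / 71.6 = 0.2141 mg/L.
Travel time t = 1.52e+04 m / 1.4 m/s = 1.086e+04 s = 0.1257 d.
C = 0.2141·exp(−0.89·0.1257) = 0.2141·0.8942 = 0.1914 mg/L.

0.191 mg/L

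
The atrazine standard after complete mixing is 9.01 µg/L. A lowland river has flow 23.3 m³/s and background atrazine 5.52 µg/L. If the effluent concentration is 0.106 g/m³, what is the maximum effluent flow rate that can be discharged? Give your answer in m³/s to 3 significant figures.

0.838 m³/s

5.52 µg/L = 0.00552 mg/L.
9.01 µg/L = 0.00901 mg/L.
Mass balance at complete mixing: C_std·(Q_w + Q_r) = Q_w·C_e + Q_r·C_b.
Rearranging, Q_w = Q_r·(C_std − C_b)/(C_e − C_std) = 23.3·(0.00901 − 0.00552) / (0.106 − 0.00901) = 0.8384 m³/s.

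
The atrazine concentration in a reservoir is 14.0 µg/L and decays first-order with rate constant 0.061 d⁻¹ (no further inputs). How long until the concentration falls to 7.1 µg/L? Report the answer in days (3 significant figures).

11.1 d

t = ln(C₀/C)/k = ln(14.0/7.1)/0.061 = 0.679/0.061 = 11.13 d.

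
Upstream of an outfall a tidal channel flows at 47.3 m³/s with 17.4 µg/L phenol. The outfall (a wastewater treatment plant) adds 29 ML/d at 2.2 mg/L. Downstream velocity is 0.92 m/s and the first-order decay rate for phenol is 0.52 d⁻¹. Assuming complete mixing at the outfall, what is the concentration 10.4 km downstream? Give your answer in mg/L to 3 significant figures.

29 ML/d = 0.3356 m³/s.
17.4 µg/L = 0.0174 mg/L.
After complete mixing, C₀ = (0.3356·2.2 + 47.3·0.0174) / 47.64 = 0.03278 mg/L.
Travel time t = 1.04e+04 m / 0.92 m/s = 1.13e+04 s = 0.1308 d.
C = 0.03278·exp(−0.52·0.1308) = 0.03278·0.9342 = 0.03062 mg/L.

0.0306 mg/L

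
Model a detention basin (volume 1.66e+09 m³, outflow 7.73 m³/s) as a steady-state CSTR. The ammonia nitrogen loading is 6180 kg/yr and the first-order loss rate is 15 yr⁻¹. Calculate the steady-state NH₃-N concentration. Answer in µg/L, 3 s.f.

Outflow Q = 7.73 m³/s × 3.156e+07 s/yr = 2.439e+08 m³/yr.
Steady-state CSTR mass balance: W = Q·C + k·V·C, so C = W/(Q + kV).
Q + kV = 2.439e+08 + 15·1.66e+09 = 2.514e+10 m³/yr.
C = 6180/2.514e+10 = 2.458e-07 kg/m³ = 0.0002458 mg/L = 0.2458 µg/L.

0.246 µg/L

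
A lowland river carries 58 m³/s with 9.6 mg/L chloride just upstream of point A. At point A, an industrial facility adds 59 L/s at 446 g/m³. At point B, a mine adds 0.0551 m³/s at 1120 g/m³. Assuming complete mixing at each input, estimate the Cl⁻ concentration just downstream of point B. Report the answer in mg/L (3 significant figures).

11.1 mg/L

59 L/s = 0.059 m³/s.
After input A: C = (58·9.6 + 0.059·446) / 58.06 = 10.04 mg/L.
After input B: C = (58.06·10.04 + 0.0551·1120) / 58.11 = 11.1 mg/L.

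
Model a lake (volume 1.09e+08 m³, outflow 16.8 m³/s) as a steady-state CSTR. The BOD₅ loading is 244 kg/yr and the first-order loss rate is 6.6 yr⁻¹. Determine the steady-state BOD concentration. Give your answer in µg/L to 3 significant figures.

0.195 µg/L

Outflow Q = 16.8 m³/s × 3.156e+07 s/yr = 5.302e+08 m³/yr.
Steady-state CSTR mass balance: W = Q·C + k·V·C, so C = W/(Q + kV).
Q + kV = 5.302e+08 + 6.6·1.09e+08 = 1.25e+09 m³/yr.
C = 244/1.25e+09 = 1.953e-07 kg/m³ = 0.0001953 mg/L = 0.1953 µg/L.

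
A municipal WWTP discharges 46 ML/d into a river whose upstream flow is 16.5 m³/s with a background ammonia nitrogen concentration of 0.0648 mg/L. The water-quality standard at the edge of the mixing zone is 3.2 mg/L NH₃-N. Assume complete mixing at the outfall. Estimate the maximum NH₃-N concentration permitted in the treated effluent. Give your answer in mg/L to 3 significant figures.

100 mg/L

46 ML/d = 0.5324 m³/s.
Mass balance: 3.2·17.03 = 0.5324·Cₑ + 16.5·0.0648.
Cₑ = (54.5 − 1.069) / 0.5324 = 100.4 mg/L.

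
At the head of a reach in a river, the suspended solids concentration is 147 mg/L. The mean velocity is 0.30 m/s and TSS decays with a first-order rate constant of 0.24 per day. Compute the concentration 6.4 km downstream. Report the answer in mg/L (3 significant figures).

139 mg/L

Travel time t = 6.4 km / 0.30 m/s = 6400/0.30 = 2.133e+04 s = 0.2469 d.
First-order decay: C = 147·exp(−0.24·0.2469) = 147·0.9425 = 138.5 mg/L.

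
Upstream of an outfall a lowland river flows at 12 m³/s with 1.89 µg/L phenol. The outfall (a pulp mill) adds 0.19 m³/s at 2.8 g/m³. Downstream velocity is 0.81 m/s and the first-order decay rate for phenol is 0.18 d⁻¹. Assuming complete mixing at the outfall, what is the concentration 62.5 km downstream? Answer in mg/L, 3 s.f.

1.89 µg/L = 0.00189 mg/L.
After complete mixing, C₀ = (0.19·2.8 + 12·0.00189) / 12.19 = 0.0455 mg/L.
Travel time t = 6.25e+04 m / 0.81 m/s = 7.716e+04 s = 0.8931 d.
C = 0.0455·exp(−0.18·0.8931) = 0.0455·0.8515 = 0.03875 mg/L.

0.0387 mg/L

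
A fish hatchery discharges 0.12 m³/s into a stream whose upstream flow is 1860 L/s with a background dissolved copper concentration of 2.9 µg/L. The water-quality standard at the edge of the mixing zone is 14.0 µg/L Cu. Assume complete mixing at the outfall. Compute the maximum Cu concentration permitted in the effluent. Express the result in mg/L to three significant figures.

0.186 mg/L

1860 L/s = 1.86 m³/s.
2.9 µg/L = 0.0029 mg/L.
14.0 µg/L = 0.014 mg/L.
Mass balance: 0.014·1.98 = 0.12·Cₑ + 1.86·0.0029.
Cₑ = (0.02772 − 0.005394) / 0.12 = 0.1861 mg/L.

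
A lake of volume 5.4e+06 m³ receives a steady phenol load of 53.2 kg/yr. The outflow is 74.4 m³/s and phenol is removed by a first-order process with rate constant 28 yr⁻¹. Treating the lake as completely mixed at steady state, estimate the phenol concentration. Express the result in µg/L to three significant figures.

0.0213 µg/L

Outflow Q = 74.4 m³/s × 3.156e+07 s/yr = 2.348e+09 m³/yr.
Steady-state CSTR mass balance: W = Q·C + k·V·C, so C = W/(Q + kV).
Q + kV = 2.348e+09 + 28·5.4e+06 = 2.499e+09 m³/yr.
C = 53.2/2.499e+09 = 2.129e-08 kg/m³ = 2.129e-05 mg/L = 0.02129 µg/L.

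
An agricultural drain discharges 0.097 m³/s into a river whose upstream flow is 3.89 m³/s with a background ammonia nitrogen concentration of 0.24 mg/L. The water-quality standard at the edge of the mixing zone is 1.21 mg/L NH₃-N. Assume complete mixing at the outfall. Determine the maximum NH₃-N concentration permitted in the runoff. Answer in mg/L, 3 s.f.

40.1 mg/L

Mass balance: 1.21·3.987 = 0.097·Cₑ + 3.89·0.24.
Cₑ = (4.824 − 0.9336) / 0.097 = 40.11 mg/L.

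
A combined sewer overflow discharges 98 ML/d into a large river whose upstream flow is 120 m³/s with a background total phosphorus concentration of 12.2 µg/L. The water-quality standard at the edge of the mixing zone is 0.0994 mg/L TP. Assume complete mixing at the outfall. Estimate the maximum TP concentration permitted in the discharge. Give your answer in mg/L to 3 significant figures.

98 ML/d = 1.134 m³/s.
12.2 µg/L = 0.0122 mg/L.
Mass balance: 0.0994·121.1 = 1.134·Cₑ + 120·0.0122.
Cₑ = (12.04 − 1.464) / 1.134 = 9.325 mg/L.

9.32 mg/L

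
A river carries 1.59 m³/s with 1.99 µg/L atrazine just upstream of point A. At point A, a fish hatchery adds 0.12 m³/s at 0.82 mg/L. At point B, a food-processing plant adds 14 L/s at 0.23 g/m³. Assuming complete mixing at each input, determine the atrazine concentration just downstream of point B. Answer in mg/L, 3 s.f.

0.0608 mg/L

1.99 µg/L = 0.00199 mg/L.
After input A: C = (1.59·0.00199 + 0.12·0.82) / 1.71 = 0.05939 mg/L.
14 L/s = 0.014 m³/s.
After input B: C = (1.71·0.05939 + 0.014·0.23) / 1.724 = 0.06078 mg/L.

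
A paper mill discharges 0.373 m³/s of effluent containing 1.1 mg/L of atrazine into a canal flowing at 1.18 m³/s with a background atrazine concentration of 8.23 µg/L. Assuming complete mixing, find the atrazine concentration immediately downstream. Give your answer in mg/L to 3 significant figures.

8.23 µg/L = 0.00823 mg/L.
By mass balance at complete mixing, C = (0.373·1.1 + 1.18·0.00823) / (0.373 + 1.18) = 0.42/1.553 = 0.2705 mg/L.

0.270 mg/L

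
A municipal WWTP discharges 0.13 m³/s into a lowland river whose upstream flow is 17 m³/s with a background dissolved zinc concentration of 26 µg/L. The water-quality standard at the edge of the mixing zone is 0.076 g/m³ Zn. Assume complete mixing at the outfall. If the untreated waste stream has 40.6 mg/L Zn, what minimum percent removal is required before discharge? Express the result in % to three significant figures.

26 µg/L = 0.026 mg/L.
Mass balance: 0.076·17.13 = 0.13·Cₑ + 17·0.026.
Cₑ = (1.302 − 0.442) / 0.13 = 6.614 mg/L.
Required removal = 1 − 6.614/40.6 = 83.71 %.

83.7 %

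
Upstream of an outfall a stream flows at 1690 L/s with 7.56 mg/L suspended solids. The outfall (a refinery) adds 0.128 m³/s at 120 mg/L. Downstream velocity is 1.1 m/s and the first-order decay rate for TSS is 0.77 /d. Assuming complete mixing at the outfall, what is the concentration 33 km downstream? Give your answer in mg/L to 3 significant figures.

11.8 mg/L

1690 L/s = 1.69 m³/s.
After complete mixing, C₀ = (0.128·120 + 1.69·7.56) / 1.818 = 15.48 mg/L.
Travel time t = 3.3e+04 m / 1.1 m/s = 3e+04 s = 0.3472 d.
C = 15.48·exp(−0.77·0.3472) = 15.48·0.7654 = 11.85 mg/L.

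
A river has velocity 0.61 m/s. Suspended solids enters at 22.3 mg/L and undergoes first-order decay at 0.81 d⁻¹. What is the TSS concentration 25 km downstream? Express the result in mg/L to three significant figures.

Travel time t = 25 km / 0.61 m/s = 2.5e+04/0.61 = 4.098e+04 s = 0.4743 d.
First-order decay: C = 22.3·exp(−0.81·0.4743) = 22.3·0.681 = 15.19 mg/L.

15.2 mg/L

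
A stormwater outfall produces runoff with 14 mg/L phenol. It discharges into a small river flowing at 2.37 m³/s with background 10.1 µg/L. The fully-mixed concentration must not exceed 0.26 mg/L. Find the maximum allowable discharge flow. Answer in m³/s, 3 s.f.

10.1 µg/L = 0.0101 mg/L.
Mass balance at complete mixing: C_std·(Q_w + Q_r) = Q_w·C_e + Q_r·C_b.
Rearranging, Q_w = Q_r·(C_std − C_b)/(C_e − C_std) = 2.37·(0.26 − 0.0101) / (14 − 0.26) = 0.04311 m³/s.

0.0431 m³/s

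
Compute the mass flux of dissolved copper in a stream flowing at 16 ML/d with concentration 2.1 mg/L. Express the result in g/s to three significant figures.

0.389 g/s

16 ML/d = 0.1852 m³/s.
Mass flux = Q·C = 0.1852 m³/s × 2.1 g/m³ = 0.3889 g/s.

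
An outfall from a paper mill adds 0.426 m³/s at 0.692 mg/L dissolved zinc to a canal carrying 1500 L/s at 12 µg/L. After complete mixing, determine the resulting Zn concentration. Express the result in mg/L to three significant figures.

1500 L/s = 1.5 m³/s.
12 µg/L = 0.012 mg/L.
By mass balance at complete mixing, C = (0.426·0.692 + 1.5·0.012) / (0.426 + 1.5) = 0.3128/1.926 = 0.1624 mg/L.

0.162 mg/L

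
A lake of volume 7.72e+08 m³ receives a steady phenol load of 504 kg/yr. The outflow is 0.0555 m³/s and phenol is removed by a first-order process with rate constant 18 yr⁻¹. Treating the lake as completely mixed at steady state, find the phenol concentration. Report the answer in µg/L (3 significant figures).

0.0363 µg/L

Outflow Q = 0.0555 m³/s × 3.156e+07 s/yr = 1.751e+06 m³/yr.
Steady-state CSTR mass balance: W = Q·C + k·V·C, so C = W/(Q + kV).
Q + kV = 1.751e+06 + 18·7.72e+08 = 1.39e+10 m³/yr.
C = 504/1.39e+10 = 3.626e-08 kg/m³ = 3.626e-05 mg/L = 0.03626 µg/L.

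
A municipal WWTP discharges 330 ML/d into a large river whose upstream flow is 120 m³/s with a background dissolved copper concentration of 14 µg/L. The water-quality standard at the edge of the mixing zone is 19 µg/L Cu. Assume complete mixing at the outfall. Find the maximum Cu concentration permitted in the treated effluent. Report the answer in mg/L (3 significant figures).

0.176 mg/L

330 ML/d = 3.819 m³/s.
14 µg/L = 0.014 mg/L.
19 µg/L = 0.019 mg/L.
Mass balance: 0.019·123.8 = 3.819·Cₑ + 120·0.014.
Cₑ = (2.353 − 1.68) / 3.819 = 0.1761 mg/L.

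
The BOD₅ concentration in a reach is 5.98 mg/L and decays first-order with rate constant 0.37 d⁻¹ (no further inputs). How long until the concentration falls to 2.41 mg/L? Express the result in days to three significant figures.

2.46 d

t = ln(C₀/C)/k = ln(5.98/2.41)/0.37 = 0.9088/0.37 = 2.456 d.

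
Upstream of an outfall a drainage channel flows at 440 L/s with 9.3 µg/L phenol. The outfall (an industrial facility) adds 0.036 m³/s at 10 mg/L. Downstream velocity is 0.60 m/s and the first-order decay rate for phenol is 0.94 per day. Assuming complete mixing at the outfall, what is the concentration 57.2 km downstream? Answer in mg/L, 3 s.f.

440 L/s = 0.44 m³/s.
9.3 µg/L = 0.0093 mg/L.
After complete mixing, C₀ = (0.036·10 + 0.44·0.0093) / 0.476 = 0.7649 mg/L.
Travel time t = 5.72e+04 m / 0.60 m/s = 9.533e+04 s = 1.103 d.
C = 0.7649·exp(−0.94·1.103) = 0.7649·0.3544 = 0.2711 mg/L.

0.271 mg/L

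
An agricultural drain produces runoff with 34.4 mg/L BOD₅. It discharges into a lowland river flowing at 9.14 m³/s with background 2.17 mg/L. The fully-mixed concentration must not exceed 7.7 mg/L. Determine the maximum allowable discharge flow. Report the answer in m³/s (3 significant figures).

Mass balance at complete mixing: C_std·(Q_w + Q_r) = Q_w·C_e + Q_r·C_b.
Rearranging, Q_w = Q_r·(C_std − C_b)/(C_e − C_std) = 9.14·(7.7 − 2.17) / (34.4 − 7.7) = 1.893 m³/s.

1.89 m³/s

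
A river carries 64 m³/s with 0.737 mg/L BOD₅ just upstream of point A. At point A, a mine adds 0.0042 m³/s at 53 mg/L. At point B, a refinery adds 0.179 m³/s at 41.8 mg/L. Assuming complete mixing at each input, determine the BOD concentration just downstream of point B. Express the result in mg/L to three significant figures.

After input A: C = (64·0.737 + 0.0042·53) / 64 = 0.7404 mg/L.
After input B: C = (64·0.7404 + 0.179·41.8) / 64.18 = 0.8549 mg/L.

0.855 mg/L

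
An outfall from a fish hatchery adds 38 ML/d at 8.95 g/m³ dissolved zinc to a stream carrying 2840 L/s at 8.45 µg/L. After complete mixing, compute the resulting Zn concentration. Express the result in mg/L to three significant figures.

1.21 mg/L

38 ML/d = 0.4398 m³/s.
2840 L/s = 2.84 m³/s.
8.45 µg/L = 0.00845 mg/L.
Flow-weighted mixing gives C = (0.4398·8.95 + 2.84·0.00845) / (0.4398 + 2.84) = 3.96/3.28 = 1.207 mg/L.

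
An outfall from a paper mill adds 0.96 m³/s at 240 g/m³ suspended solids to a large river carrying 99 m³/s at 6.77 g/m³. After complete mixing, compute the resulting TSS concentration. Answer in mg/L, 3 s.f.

9.01 mg/L

Flow-weighted mixing gives C = (0.96·240 + 99·6.77) / (0.96 + 99) = 900.6/99.96 = 9.01 mg/L.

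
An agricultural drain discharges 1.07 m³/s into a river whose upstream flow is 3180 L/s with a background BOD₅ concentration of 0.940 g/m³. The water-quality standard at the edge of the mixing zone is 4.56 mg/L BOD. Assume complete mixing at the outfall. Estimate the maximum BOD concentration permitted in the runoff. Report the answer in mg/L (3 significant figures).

3180 L/s = 3.18 m³/s.
Mass balance: 4.56·4.25 = 1.07·Cₑ + 3.18·0.94.
Cₑ = (19.38 − 2.989) / 1.07 = 15.32 mg/L.

15.3 mg/L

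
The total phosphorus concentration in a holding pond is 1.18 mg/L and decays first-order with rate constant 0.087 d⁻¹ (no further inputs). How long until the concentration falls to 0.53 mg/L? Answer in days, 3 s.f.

t = ln(C₀/C)/k = ln(1.18/0.53)/0.087 = 0.8004/0.087 = 9.2 d.

9.20 d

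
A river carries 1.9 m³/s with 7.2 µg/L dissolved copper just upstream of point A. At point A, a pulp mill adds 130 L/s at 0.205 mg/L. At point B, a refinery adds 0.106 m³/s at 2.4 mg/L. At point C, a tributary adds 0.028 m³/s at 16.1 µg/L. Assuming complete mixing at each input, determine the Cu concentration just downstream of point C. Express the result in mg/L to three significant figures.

0.136 mg/L

7.2 µg/L = 0.0072 mg/L.
130 L/s = 0.13 m³/s.
After input A: C = (1.9·0.0072 + 0.13·0.205) / 2.03 = 0.01987 mg/L.
After input B: C = (2.03·0.01987 + 0.106·2.4) / 2.136 = 0.138 mg/L.
16.1 µg/L = 0.0161 mg/L.
After input C: C = (2.136·0.138 + 0.028·0.0161) / 2.164 = 0.1364 mg/L.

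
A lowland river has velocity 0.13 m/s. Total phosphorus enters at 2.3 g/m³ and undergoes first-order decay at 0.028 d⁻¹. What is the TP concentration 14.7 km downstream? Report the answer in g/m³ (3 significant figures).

2.22 g/m³

Travel time t = 14.7 km / 0.13 m/s = 1.47e+04/0.13 = 1.131e+05 s = 1.309 d.
First-order decay: C = 2.3·exp(−0.028·1.309) = 2.3·0.964 = 2.217 g/m³.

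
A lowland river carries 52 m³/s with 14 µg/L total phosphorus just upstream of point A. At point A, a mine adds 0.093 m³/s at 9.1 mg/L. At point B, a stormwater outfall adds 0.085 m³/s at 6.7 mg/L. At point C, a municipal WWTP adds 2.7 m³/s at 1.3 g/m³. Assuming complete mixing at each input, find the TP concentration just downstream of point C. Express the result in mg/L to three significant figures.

14 µg/L = 0.014 mg/L.
After input A: C = (52·0.014 + 0.093·9.1) / 52.09 = 0.03022 mg/L.
After input B: C = (52.09·0.03022 + 0.085·6.7) / 52.18 = 0.04109 mg/L.
After input C: C = (52.18·0.04109 + 2.7·1.3) / 54.88 = 0.103 mg/L.

0.103 mg/L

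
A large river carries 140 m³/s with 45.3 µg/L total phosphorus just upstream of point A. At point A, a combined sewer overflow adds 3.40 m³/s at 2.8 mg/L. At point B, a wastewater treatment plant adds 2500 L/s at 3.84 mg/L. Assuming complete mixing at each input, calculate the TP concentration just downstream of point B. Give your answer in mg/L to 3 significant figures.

45.3 µg/L = 0.0453 mg/L.
After input A: C = (140·0.0453 + 3.4·2.8) / 143.4 = 0.1106 mg/L.
2500 L/s = 2.5 m³/s.
After input B: C = (143.4·0.1106 + 2.5·3.84) / 145.9 = 0.1745 mg/L.

0.175 mg/L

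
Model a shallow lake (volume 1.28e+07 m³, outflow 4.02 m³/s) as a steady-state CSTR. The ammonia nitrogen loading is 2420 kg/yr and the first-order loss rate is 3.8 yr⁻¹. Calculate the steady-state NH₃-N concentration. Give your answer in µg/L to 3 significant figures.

13.8 µg/L

Outflow Q = 4.02 m³/s × 3.156e+07 s/yr = 1.269e+08 m³/yr.
Steady-state CSTR mass balance: W = Q·C + k·V·C, so C = W/(Q + kV).
Q + kV = 1.269e+08 + 3.8·1.28e+07 = 1.755e+08 m³/yr.
C = 2420/1.755e+08 = 1.379e-05 kg/m³ = 0.01379 mg/L = 13.79 µg/L.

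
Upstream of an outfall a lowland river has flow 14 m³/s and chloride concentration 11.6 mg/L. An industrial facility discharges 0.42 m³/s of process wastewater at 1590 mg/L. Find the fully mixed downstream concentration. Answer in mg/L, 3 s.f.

By mass balance at complete mixing, C = (0.42·1590 + 14·11.6) / (0.42 + 14) = 830.2/14.42 = 57.57 mg/L.

57.6 mg/L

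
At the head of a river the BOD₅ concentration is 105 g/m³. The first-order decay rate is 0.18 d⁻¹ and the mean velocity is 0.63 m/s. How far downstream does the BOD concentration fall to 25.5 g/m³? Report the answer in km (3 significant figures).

From C = C₀·e^(−kt), t = ln(C₀/C)/k = ln(105/25.5)/0.18 = 1.415/0.18 = 7.863 d.
Distance = v·t = 0.63 m/s × 6.793e+05 s = 4.28e+05 m = 428 km.

428 km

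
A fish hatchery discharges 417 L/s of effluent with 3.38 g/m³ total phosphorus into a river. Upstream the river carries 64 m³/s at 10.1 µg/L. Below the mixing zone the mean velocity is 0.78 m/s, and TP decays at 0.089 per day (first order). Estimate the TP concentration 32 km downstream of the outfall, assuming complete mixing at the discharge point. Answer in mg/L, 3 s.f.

417 L/s = 0.417 m³/s.
10.1 µg/L = 0.0101 mg/L.
After complete mixing, C₀ = (0.417·3.38 + 64·0.0101) / 64.42 = 0.03191 mg/L.
Travel time t = 3.2e+04 m / 0.78 m/s = 4.103e+04 s = 0.4748 d.
C = 0.03191·exp(−0.089·0.4748) = 0.03191·0.9586 = 0.03059 mg/L.

0.0306 mg/L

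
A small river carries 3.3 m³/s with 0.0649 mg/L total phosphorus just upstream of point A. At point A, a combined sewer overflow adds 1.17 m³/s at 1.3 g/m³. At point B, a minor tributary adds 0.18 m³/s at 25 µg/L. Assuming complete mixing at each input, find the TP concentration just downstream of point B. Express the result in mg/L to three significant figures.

After input A: C = (3.3·0.0649 + 1.17·1.3) / 4.47 = 0.3882 mg/L.
25 µg/L = 0.025 mg/L.
After input B: C = (4.47·0.3882 + 0.18·0.025) / 4.65 = 0.3741 mg/L.

0.374 mg/L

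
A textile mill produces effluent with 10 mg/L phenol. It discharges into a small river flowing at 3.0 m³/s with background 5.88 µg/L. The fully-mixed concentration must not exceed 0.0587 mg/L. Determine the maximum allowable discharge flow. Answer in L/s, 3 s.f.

5.88 µg/L = 0.00588 mg/L.
Mass balance at complete mixing: C_std·(Q_w + Q_r) = Q_w·C_e + Q_r·C_b.
Rearranging, Q_w = Q_r·(C_std − C_b)/(C_e − C_std) = 3.0·(0.0587 − 0.00588) / (10 − 0.0587) = 0.01594 m³/s.
= 15.94 L/s.

15.9 L/s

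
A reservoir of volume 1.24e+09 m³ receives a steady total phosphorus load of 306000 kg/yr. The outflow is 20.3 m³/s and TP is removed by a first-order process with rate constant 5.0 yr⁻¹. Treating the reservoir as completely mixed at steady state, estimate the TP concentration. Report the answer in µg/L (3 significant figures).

44.7 µg/L

Outflow Q = 20.3 m³/s × 3.156e+07 s/yr = 6.406e+08 m³/yr.
Steady-state CSTR mass balance: W = Q·C + k·V·C, so C = W/(Q + kV).
Q + kV = 6.406e+08 + 5.0·1.24e+09 = 6.841e+09 m³/yr.
C = 306000/6.841e+09 = 4.473e-05 kg/m³ = 0.04473 mg/L = 44.73 µg/L.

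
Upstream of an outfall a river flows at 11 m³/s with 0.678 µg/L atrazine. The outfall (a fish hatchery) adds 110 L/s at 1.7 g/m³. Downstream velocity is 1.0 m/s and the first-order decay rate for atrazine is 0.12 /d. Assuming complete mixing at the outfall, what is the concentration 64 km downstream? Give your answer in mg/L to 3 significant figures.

0.0160 mg/L

110 L/s = 0.11 m³/s.
0.678 µg/L = 0.000678 mg/L.
After complete mixing, C₀ = (0.11·1.7 + 11·0.000678) / 11.11 = 0.0175 mg/L.
Travel time t = 6.4e+04 m / 1.0 m/s = 6.4e+04 s = 0.7407 d.
C = 0.0175·exp(−0.12·0.7407) = 0.0175·0.9149 = 0.01601 mg/L.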